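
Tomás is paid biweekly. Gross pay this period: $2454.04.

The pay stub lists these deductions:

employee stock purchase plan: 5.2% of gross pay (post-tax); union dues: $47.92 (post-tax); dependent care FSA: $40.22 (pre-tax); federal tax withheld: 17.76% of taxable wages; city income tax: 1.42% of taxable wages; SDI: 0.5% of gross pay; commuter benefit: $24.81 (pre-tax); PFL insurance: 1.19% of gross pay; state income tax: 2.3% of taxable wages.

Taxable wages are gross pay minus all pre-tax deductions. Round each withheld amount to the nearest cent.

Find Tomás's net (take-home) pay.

$1658.85

Commuter benefit: $24.81
Dependent care FSA: $40.22
Pre-tax total = $24.81 + $40.22 = $65.03
Taxable wages = $2454.04 − $65.03 = $2389.01
Federal tax withheld: $2389.01 × 0.1776 = $424.29
State income tax: $2389.01 × 0.023 = $54.95
City income tax: $2389.01 × 0.0142 = $33.92
SDI: $2454.04 × 0.005 = $12.27
PFL insurance: $2454.04 × 0.0119 = $29.20
Employee stock purchase plan: $2454.04 × 0.052 = $127.61
Union dues: $47.92
Total deductions = $24.81 + $40.22 + $424.29 + $54.95 + $33.92 + $12.27 + $29.20 + $127.61 + $47.92 = $795.19
Net pay = $2454.04 − $795.19 = $1658.85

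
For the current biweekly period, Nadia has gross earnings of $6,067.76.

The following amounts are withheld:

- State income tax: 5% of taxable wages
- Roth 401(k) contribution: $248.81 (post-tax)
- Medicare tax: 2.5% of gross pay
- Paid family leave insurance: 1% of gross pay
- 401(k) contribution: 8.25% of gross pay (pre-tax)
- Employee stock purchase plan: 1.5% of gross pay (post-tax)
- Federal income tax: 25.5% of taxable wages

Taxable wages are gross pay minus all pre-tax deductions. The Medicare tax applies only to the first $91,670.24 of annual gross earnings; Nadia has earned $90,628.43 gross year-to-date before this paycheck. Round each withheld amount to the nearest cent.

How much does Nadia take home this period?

401(k) contribution: $6,067.76 × 0.0825 = $500.59
Taxable wages = $6,067.76 − $500.59 = $5,567.17
State income tax: $5,567.17 × 0.05 = $278.36
Federal income tax: $5,567.17 × 0.255 = $1,419.63
Medicare tax: only $91,670.24 − $90,628.43 = $1,041.81 of this check is subject → $1,041.81 × 0.025 = $26.05
Paid family leave insurance: $6,067.76 × 0.01 = $60.68
Roth 401(k) contribution: $248.81
Employee stock purchase plan: $6,067.76 × 0.015 = $91.02
Total deductions = $500.59 + $278.36 + $1,419.63 + $26.05 + $60.68 + $248.81 + $91.02 = $2,625.14
Net pay = $6,067.76 − $2,625.14 = $3,442.62

$3,442.62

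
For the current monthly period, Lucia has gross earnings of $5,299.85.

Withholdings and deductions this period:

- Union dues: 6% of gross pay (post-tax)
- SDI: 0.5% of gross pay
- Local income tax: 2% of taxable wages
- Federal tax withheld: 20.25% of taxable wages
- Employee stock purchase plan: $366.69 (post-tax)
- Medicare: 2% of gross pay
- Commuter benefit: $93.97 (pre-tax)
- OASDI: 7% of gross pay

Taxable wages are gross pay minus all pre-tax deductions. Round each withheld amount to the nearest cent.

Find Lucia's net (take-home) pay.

$2,859.40

Commuter benefit: $93.97
Taxable wages = $5,299.85 − $93.97 = $5,205.88
Local income tax: $5,205.88 × 0.02 = $104.12
Federal tax withheld: $5,205.88 × 0.2025 = $1,054.19
Medicare: $5,299.85 × 0.02 = $106.00
OASDI: $5,299.85 × 0.07 = $370.99
SDI: $5,299.85 × 0.005 = $26.50
Union dues: $5,299.85 × 0.06 = $317.99
Employee stock purchase plan: $366.69
Total deductions = $93.97 + $104.12 + $1,054.19 + $106.00 + $370.99 + $26.50 + $317.99 + $366.69 = $2,440.45
Net pay = $5,299.85 − $2,440.45 = $2,859.40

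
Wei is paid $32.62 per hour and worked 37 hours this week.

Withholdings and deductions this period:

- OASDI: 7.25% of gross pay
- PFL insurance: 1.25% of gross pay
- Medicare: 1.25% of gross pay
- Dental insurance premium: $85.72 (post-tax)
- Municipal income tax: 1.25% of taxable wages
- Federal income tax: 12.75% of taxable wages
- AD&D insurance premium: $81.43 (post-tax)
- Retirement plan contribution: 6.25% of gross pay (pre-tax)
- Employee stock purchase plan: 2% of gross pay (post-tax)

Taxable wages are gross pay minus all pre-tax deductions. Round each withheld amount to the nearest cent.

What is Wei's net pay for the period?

Gross pay: 37 × $32.62 = $1,206.94
Retirement plan contribution: $1,206.94 × 0.0625 = $75.43
Taxable wages = $1,206.94 − $75.43 = $1,131.51
Federal income tax: $1,131.51 × 0.1275 = $144.27
Municipal income tax: $1,131.51 × 0.0125 = $14.14
OASDI: $1,206.94 × 0.0725 = $87.50
PFL insurance: $1,206.94 × 0.0125 = $15.09
Medicare: $1,206.94 × 0.0125 = $15.09
Employee stock purchase plan: $1,206.94 × 0.02 = $24.14
AD&D insurance premium: $81.43
Dental insurance premium: $85.72
Total deductions = $75.43 + $144.27 + $14.14 + $87.50 + $15.09 + $15.09 + $24.14 + $81.43 + $85.72 = $542.81
Net pay = $1,206.94 − $542.81 = $664.13

$664.13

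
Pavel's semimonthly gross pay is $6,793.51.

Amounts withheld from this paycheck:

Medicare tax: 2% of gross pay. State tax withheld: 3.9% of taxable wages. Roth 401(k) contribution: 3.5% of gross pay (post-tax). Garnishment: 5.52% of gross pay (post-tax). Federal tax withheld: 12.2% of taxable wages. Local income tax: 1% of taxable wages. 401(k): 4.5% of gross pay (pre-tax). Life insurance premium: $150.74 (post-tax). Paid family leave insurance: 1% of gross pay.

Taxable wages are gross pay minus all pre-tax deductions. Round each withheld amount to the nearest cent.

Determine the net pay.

401(k): $6,793.51 × 0.045 = $305.71
Taxable wages = $6,793.51 − $305.71 = $6,487.80
State tax withheld: $6,487.80 × 0.039 = $253.02
Local income tax: $6,487.80 × 0.01 = $64.88
Federal tax withheld: $6,487.80 × 0.122 = $791.51
Medicare tax: $6,793.51 × 0.02 = $135.87
Paid family leave insurance: $6,793.51 × 0.01 = $67.94
Life insurance premium: $150.74
Roth 401(k) contribution: $6,793.51 × 0.035 = $237.77
Garnishment: $6,793.51 × 0.0552 = $375.00
Total deductions = $305.71 + $253.02 + $64.88 + $791.51 + $135.87 + $67.94 + $150.74 + $237.77 + $375.00 = $2,382.44
Net pay = $6,793.51 − $2,382.44 = $4,411.07

$4,411.07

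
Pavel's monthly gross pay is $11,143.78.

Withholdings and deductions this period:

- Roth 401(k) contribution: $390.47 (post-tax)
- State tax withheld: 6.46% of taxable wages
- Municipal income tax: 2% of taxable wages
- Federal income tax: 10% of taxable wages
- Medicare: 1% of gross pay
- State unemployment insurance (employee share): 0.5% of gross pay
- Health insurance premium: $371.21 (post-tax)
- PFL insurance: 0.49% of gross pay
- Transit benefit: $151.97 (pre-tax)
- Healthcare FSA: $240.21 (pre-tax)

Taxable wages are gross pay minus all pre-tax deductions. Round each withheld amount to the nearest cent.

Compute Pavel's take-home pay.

$7,783.42

Transit benefit: $151.97
Healthcare FSA: $240.21
Pre-tax total = $151.97 + $240.21 = $392.18
Taxable wages = $11,143.78 − $392.18 = $10,751.60
State tax withheld: $10,751.60 × 0.0646 = $694.55
Municipal income tax: $10,751.60 × 0.02 = $215.03
Federal income tax: $10,751.60 × 0.1 = $1,075.16
State unemployment insurance (employee share): $11,143.78 × 0.005 = $55.72
Medicare: $11,143.78 × 0.01 = $111.44
PFL insurance: $11,143.78 × 0.0049 = $54.60
Health insurance premium: $371.21
Roth 401(k) contribution: $390.47
Total deductions = $151.97 + $240.21 + $694.55 + $215.03 + $1,075.16 + $55.72 + $111.44 + $54.60 + $371.21 + $390.47 = $3,360.36
Net pay = $11,143.78 − $3,360.36 = $7,783.42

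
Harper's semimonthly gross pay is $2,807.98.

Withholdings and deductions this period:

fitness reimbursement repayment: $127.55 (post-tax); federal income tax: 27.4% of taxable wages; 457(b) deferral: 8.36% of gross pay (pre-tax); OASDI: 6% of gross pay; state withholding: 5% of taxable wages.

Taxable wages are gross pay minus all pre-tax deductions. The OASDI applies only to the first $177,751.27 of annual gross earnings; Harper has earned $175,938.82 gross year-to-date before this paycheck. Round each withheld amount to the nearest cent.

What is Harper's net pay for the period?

$1,503.20

457(b) deferral: $2,807.98 × 0.0836 = $234.75
Taxable wages = $2,807.98 − $234.75 = $2,573.23
State withholding: $2,573.23 × 0.05 = $128.66
Federal income tax: $2,573.23 × 0.274 = $705.07
OASDI: only $177,751.27 − $175,938.82 = $1,812.45 of this check is subject → $1,812.45 × 0.06 = $108.75
Fitness reimbursement repayment: $127.55
Total deductions = $234.75 + $128.66 + $705.07 + $108.75 + $127.55 = $1,304.78
Net pay = $2,807.98 − $1,304.78 = $1,503.20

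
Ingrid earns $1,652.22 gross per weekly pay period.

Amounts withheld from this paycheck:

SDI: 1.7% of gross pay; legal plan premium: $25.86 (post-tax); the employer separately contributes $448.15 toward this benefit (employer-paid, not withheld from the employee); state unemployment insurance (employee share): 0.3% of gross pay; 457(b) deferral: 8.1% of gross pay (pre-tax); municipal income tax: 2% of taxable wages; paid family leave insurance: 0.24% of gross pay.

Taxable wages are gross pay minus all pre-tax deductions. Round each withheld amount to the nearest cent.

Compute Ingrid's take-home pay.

$1,425.14

457(b) deferral: $1,652.22 × 0.081 = $133.83
Taxable wages = $1,652.22 − $133.83 = $1,518.39
Municipal income tax: $1,518.39 × 0.02 = $30.37
State unemployment insurance (employee share): $1,652.22 × 0.003 = $4.96
Paid family leave insurance: $1,652.22 × 0.0024 = $3.97
SDI: $1,652.22 × 0.017 = $28.09
Legal plan premium: $25.86
(Employer's $448.15 toward legal plan premium is not withheld from the employee.)
Total deductions = $133.83 + $30.37 + $4.96 + $3.97 + $28.09 + $25.86 = $227.08
Net pay = $1,652.22 − $227.08 = $1,425.14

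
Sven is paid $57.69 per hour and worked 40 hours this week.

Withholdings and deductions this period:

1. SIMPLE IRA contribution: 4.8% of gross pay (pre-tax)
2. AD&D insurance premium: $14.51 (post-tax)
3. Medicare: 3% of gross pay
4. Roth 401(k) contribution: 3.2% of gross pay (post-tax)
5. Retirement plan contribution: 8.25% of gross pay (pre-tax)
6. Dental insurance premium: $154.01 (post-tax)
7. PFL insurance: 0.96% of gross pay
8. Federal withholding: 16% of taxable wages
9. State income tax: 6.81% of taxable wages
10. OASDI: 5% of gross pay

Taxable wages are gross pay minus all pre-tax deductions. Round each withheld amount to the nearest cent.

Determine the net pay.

$1099.67

Gross pay: 40 × $57.69 = $2307.60
Retirement plan contribution: $2307.60 × 0.0825 = $190.38
SIMPLE IRA contribution: $2307.60 × 0.048 = $110.76
Pre-tax total = $190.38 + $110.76 = $301.14
Taxable wages = $2307.60 − $301.14 = $2006.46
State income tax: $2006.46 × 0.0681 = $136.64
Federal withholding: $2006.46 × 0.16 = $321.03
PFL insurance: $2307.60 × 0.0096 = $22.15
Medicare: $2307.60 × 0.03 = $69.23
OASDI: $2307.60 × 0.05 = $115.38
Roth 401(k) contribution: $2307.60 × 0.032 = $73.84
Dental insurance premium: $154.01
AD&D insurance premium: $14.51
Total deductions = $190.38 + $110.76 + $136.64 + $321.03 + $22.15 + $69.23 + $115.38 + $73.84 + $154.01 + $14.51 = $1207.93
Net pay = $2307.60 − $1207.93 = $1099.67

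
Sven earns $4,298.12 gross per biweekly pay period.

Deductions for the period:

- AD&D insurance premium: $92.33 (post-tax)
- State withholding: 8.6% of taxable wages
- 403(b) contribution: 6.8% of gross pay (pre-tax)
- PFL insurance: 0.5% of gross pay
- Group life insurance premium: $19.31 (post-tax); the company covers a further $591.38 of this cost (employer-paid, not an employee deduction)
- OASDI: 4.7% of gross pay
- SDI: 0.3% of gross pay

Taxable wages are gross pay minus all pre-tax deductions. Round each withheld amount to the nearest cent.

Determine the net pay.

403(b) contribution: $4,298.12 × 0.068 = $292.27
Taxable wages = $4,298.12 − $292.27 = $4,005.85
State withholding: $4,005.85 × 0.086 = $344.50
OASDI: $4,298.12 × 0.047 = $202.01
SDI: $4,298.12 × 0.003 = $12.89
PFL insurance: $4,298.12 × 0.005 = $21.49
Group life insurance premium: $19.31
AD&D insurance premium: $92.33
(Employer's $591.38 toward group life insurance premium is not withheld from the employee.)
Total deductions = $292.27 + $344.50 + $202.01 + $12.89 + $21.49 + $19.31 + $92.33 = $984.80
Net pay = $4,298.12 − $984.80 = $3,313.32

$3,313.32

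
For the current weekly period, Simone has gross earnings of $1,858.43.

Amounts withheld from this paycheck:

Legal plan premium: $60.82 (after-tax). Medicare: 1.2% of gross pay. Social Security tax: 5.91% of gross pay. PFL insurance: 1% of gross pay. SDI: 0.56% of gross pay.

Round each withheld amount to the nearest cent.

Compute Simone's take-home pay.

$1,636.49

PFL insurance: $1,858.43 × 0.01 = $18.58
SDI: $1,858.43 × 0.0056 = $10.41
Social Security tax: $1,858.43 × 0.0591 = $109.83
Medicare: $1,858.43 × 0.012 = $22.30
Legal plan premium: $60.82
Total deductions = $18.58 + $10.41 + $109.83 + $22.30 + $60.82 = $221.94
Net pay = $1,858.43 − $221.94 = $1,636.49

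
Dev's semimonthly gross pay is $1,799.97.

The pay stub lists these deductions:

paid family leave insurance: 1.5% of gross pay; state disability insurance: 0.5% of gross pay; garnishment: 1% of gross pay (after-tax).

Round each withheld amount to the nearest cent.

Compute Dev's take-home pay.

$1,745.97

State disability insurance: $1,799.97 × 0.005 = $9.00
Paid family leave insurance: $1,799.97 × 0.015 = $27.00
Garnishment: $1,799.97 × 0.01 = $18.00
Total deductions = $9.00 + $27.00 + $18.00 = $54.00
Net pay = $1,799.97 − $54.00 = $1,745.97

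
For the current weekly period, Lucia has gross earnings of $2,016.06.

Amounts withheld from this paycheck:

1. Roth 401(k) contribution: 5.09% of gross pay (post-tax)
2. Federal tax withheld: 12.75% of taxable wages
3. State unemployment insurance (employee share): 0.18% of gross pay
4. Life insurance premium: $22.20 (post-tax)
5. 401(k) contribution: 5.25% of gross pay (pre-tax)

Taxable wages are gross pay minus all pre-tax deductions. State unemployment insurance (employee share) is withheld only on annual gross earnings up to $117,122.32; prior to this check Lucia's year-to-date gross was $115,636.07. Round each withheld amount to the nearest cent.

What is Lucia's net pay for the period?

401(k) contribution: $2,016.06 × 0.0525 = $105.84
Taxable wages = $2,016.06 − $105.84 = $1,910.22
Federal tax withheld: $1,910.22 × 0.1275 = $243.55
State unemployment insurance (employee share): only $117,122.32 − $115,636.07 = $1,486.25 of this check is subject → $1,486.25 × 0.0018 = $2.68
Roth 401(k) contribution: $2,016.06 × 0.0509 = $102.62
Life insurance premium: $22.20
Total deductions = $105.84 + $243.55 + $2.68 + $102.62 + $22.20 = $476.89
Net pay = $2,016.06 − $476.89 = $1,539.17

$1,539.17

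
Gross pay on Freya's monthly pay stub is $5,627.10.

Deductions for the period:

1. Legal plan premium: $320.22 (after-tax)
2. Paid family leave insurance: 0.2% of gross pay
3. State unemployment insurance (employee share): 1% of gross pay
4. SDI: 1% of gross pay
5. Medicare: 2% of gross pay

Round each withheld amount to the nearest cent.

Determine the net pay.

$5,070.55

Medicare: $5,627.10 × 0.02 = $112.54
Paid family leave insurance: $5,627.10 × 0.002 = $11.25
State unemployment insurance (employee share): $5,627.10 × 0.01 = $56.27
SDI: $5,627.10 × 0.01 = $56.27
Legal plan premium: $320.22
Total deductions = $112.54 + $11.25 + $56.27 + $56.27 + $320.22 = $556.55
Net pay = $5,627.10 − $556.55 = $5,070.55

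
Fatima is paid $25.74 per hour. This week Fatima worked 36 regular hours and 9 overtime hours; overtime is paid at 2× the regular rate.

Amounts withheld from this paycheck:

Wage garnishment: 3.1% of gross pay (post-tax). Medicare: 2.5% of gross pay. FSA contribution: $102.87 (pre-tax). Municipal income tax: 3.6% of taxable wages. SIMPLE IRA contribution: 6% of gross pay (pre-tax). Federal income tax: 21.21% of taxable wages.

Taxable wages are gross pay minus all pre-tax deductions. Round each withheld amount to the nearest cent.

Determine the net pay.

$827.22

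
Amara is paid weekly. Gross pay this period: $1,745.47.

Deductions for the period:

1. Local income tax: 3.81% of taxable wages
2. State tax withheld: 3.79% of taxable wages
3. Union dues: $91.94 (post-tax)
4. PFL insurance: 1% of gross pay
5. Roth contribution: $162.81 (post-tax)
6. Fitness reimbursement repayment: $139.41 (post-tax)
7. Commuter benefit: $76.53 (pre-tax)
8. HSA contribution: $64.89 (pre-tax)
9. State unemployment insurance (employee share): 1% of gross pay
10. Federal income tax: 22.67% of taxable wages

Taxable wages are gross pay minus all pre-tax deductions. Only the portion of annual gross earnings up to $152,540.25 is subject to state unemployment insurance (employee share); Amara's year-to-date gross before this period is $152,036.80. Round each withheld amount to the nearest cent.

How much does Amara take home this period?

$701.87

HSA contribution: $64.89
Commuter benefit: $76.53
Pre-tax total = $64.89 + $76.53 = $141.42
Taxable wages = $1,745.47 − $141.42 = $1,604.05
Federal income tax: $1,604.05 × 0.2267 = $363.64
State tax withheld: $1,604.05 × 0.0379 = $60.79
Local income tax: $1,604.05 × 0.0381 = $61.11
State unemployment insurance (employee share): only $152,540.25 − $152,036.80 = $503.45 of this check is subject → $503.45 × 0.01 = $5.03
PFL insurance: $1,745.47 × 0.01 = $17.45
Fitness reimbursement repayment: $139.41
Roth contribution: $162.81
Union dues: $91.94
Total deductions = $64.89 + $76.53 + $363.64 + $60.79 + $61.11 + $5.03 + $17.45 + $139.41 + $162.81 + $91.94 = $1,043.60
Net pay = $1,745.47 − $1,043.60 = $701.87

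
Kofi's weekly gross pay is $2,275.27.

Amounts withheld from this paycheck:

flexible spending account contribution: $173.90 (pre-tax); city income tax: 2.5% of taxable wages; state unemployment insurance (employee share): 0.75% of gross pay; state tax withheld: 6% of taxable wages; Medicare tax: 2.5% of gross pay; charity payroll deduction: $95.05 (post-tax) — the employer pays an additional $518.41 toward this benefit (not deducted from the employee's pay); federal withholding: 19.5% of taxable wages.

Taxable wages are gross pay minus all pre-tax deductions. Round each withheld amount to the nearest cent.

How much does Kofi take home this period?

Flexible spending account contribution: $173.90
Taxable wages = $2,275.27 − $173.90 = $2,101.37
Federal withholding: $2,101.37 × 0.195 = $409.77
State tax withheld: $2,101.37 × 0.06 = $126.08
City income tax: $2,101.37 × 0.025 = $52.53
Medicare tax: $2,275.27 × 0.025 = $56.88
State unemployment insurance (employee share): $2,275.27 × 0.0075 = $17.06
Charity payroll deduction: $95.05
(Employer's $518.41 toward charity payroll deduction is not withheld from the employee.)
Total deductions = $173.90 + $409.77 + $126.08 + $52.53 + $56.88 + $17.06 + $95.05 = $931.27
Net pay = $2,275.27 − $931.27 = $1,344.00

$1,344.00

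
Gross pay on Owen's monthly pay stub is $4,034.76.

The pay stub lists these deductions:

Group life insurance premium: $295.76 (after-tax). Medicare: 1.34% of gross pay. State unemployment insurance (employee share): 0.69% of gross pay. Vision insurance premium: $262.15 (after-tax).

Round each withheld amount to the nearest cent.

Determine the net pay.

State unemployment insurance (employee share): $4,034.76 × 0.0069 = $27.84
Medicare: $4,034.76 × 0.0134 = $54.07
Group life insurance premium: $295.76
Vision insurance premium: $262.15
Total deductions = $27.84 + $54.07 + $295.76 + $262.15 = $639.82
Net pay = $4,034.76 − $639.82 = $3,394.94

$3,394.94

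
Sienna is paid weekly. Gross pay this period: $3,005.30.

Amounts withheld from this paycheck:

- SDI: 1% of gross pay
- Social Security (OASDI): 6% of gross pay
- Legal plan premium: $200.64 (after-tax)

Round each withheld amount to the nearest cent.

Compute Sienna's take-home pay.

$2,594.29

SDI: $3,005.30 × 0.01 = $30.05
Social Security (OASDI): $3,005.30 × 0.06 = $180.32
Legal plan premium: $200.64
Total deductions = $30.05 + $180.32 + $200.64 = $411.01
Net pay = $3,005.30 − $411.01 = $2,594.29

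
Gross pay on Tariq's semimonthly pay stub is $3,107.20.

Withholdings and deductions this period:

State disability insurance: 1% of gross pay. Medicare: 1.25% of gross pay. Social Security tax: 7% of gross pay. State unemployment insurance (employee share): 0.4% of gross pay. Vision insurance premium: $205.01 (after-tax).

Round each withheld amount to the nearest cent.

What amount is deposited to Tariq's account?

State disability insurance: $3,107.20 × 0.01 = $31.07
State unemployment insurance (employee share): $3,107.20 × 0.004 = $12.43
Social Security tax: $3,107.20 × 0.07 = $217.50
Medicare: $3,107.20 × 0.0125 = $38.84
Vision insurance premium: $205.01
Total deductions = $31.07 + $12.43 + $217.50 + $38.84 + $205.01 = $504.85
Net pay = $3,107.20 − $504.85 = $2,602.35

$2,602.35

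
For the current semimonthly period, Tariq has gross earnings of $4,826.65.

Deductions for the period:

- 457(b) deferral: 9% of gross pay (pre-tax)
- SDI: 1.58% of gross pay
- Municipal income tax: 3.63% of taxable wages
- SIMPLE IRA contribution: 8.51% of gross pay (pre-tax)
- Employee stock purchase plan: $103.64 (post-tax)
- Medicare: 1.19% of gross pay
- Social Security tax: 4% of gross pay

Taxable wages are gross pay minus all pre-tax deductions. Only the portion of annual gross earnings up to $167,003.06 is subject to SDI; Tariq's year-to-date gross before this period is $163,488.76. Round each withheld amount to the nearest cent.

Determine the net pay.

$3,427.29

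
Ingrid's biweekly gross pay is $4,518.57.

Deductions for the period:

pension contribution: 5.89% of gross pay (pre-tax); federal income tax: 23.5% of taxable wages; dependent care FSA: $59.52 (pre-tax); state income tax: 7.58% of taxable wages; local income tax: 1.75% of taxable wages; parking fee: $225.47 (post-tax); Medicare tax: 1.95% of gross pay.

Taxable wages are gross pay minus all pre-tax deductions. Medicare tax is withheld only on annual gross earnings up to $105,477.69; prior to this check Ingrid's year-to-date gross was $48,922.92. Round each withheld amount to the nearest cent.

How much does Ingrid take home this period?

Dependent care FSA: $59.52
Pension contribution: $4,518.57 × 0.0589 = $266.14
Pre-tax total = $59.52 + $266.14 = $325.66
Taxable wages = $4,518.57 − $325.66 = $4,192.91
State income tax: $4,192.91 × 0.0758 = $317.82
Local income tax: $4,192.91 × 0.0175 = $73.38
Federal income tax: $4,192.91 × 0.235 = $985.33
Medicare tax: cap not yet reached, full $4,518.57 is subject → $4,518.57 × 0.0195 = $88.11
Parking fee: $225.47
Total deductions = $59.52 + $266.14 + $317.82 + $73.38 + $985.33 + $88.11 + $225.47 = $2,015.77
Net pay = $4,518.57 − $2,015.77 = $2,502.80

$2,502.80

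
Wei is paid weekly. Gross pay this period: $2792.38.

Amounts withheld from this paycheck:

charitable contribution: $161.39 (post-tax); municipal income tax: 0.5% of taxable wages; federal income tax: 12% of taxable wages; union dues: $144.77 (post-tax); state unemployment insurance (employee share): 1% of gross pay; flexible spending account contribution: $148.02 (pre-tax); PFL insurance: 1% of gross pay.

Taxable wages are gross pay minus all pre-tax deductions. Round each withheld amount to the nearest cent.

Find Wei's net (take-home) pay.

$1951.82

Flexible spending account contribution: $148.02
Taxable wages = $2792.38 − $148.02 = $2644.36
Municipal income tax: $2644.36 × 0.005 = $13.22
Federal income tax: $2644.36 × 0.12 = $317.32
State unemployment insurance (employee share): $2792.38 × 0.01 = $27.92
PFL insurance: $2792.38 × 0.01 = $27.92
Charitable contribution: $161.39
Union dues: $144.77
Total deductions = $148.02 + $13.22 + $317.32 + $27.92 + $27.92 + $161.39 + $144.77 = $840.56
Net pay = $2792.38 − $840.56 = $1951.82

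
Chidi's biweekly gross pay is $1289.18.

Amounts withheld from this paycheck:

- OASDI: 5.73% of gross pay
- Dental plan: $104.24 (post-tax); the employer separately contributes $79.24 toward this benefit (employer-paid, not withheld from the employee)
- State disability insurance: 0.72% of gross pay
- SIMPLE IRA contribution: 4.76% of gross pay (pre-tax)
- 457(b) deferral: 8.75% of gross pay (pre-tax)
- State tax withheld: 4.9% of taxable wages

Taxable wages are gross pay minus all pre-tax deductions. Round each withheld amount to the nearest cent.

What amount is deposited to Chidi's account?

$872.99

457(b) deferral: $1289.18 × 0.0875 = $112.80
SIMPLE IRA contribution: $1289.18 × 0.0476 = $61.36
Pre-tax total = $112.80 + $61.36 = $174.16
Taxable wages = $1289.18 − $174.16 = $1115.02
State tax withheld: $1115.02 × 0.049 = $54.64
OASDI: $1289.18 × 0.0573 = $73.87
State disability insurance: $1289.18 × 0.0072 = $9.28
Dental plan: $104.24
(Employer's $79.24 toward dental plan is not withheld from the employee.)
Total deductions = $112.80 + $61.36 + $54.64 + $73.87 + $9.28 + $104.24 = $416.19
Net pay = $1289.18 − $416.19 = $872.99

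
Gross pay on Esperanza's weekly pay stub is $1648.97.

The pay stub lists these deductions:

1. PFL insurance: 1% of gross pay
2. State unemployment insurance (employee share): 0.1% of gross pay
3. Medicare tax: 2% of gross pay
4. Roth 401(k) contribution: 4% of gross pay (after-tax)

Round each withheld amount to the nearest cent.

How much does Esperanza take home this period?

Medicare tax: $1648.97 × 0.02 = $32.98
State unemployment insurance (employee share): $1648.97 × 0.001 = $1.65
PFL insurance: $1648.97 × 0.01 = $16.49
Roth 401(k) contribution: $1648.97 × 0.04 = $65.96
Total deductions = $32.98 + $1.65 + $16.49 + $65.96 = $117.08
Net pay = $1648.97 − $117.08 = $1531.89

$1531.89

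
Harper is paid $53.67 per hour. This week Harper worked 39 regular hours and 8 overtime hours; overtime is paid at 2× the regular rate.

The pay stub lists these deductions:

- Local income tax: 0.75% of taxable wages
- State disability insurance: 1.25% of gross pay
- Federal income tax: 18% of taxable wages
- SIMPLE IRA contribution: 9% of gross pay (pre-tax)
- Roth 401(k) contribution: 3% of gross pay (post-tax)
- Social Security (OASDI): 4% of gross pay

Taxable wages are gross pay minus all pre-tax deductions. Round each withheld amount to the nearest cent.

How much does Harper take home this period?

Regular pay: 39 × $53.67 = $2,093.13
Overtime pay: 8 × $53.67 × 2 = $858.72
Gross pay = $2,093.13 + $858.72 = $2,951.85
SIMPLE IRA contribution: $2,951.85 × 0.09 = $265.67
Taxable wages = $2,951.85 − $265.67 = $2,686.18
Federal income tax: $2,686.18 × 0.18 = $483.51
Local income tax: $2,686.18 × 0.0075 = $20.15
Social Security (OASDI): $2,951.85 × 0.04 = $118.07
State disability insurance: $2,951.85 × 0.0125 = $36.90
Roth 401(k) contribution: $2,951.85 × 0.03 = $88.56
Total deductions = $265.67 + $483.51 + $20.15 + $118.07 + $36.90 + $88.56 = $1,012.86
Net pay = $2,951.85 − $1,012.86 = $1,938.99

$1,938.99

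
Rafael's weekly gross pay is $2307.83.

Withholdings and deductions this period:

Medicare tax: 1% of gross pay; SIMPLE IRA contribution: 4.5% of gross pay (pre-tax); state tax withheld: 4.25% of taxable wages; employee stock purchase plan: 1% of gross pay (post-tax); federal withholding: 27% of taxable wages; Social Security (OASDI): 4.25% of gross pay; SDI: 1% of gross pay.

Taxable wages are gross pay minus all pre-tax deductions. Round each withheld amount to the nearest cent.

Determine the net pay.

SIMPLE IRA contribution: $2307.83 × 0.045 = $103.85
Taxable wages = $2307.83 − $103.85 = $2203.98
Federal withholding: $2203.98 × 0.27 = $595.07
State tax withheld: $2203.98 × 0.0425 = $93.67
Medicare tax: $2307.83 × 0.01 = $23.08
Social Security (OASDI): $2307.83 × 0.0425 = $98.08
SDI: $2307.83 × 0.01 = $23.08
Employee stock purchase plan: $2307.83 × 0.01 = $23.08
Total deductions = $103.85 + $595.07 + $93.67 + $23.08 + $98.08 + $23.08 + $23.08 = $959.91
Net pay = $2307.83 − $959.91 = $1347.92

$1347.92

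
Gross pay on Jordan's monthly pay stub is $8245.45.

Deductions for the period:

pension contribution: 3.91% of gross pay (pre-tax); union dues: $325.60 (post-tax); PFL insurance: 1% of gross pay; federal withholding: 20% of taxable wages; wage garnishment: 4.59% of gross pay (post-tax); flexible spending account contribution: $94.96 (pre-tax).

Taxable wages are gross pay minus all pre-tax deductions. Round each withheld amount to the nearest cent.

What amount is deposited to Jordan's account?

Flexible spending account contribution: $94.96
Pension contribution: $8245.45 × 0.0391 = $322.40
Pre-tax total = $94.96 + $322.40 = $417.36
Taxable wages = $8245.45 − $417.36 = $7828.09
Federal withholding: $7828.09 × 0.2 = $1565.62
PFL insurance: $8245.45 × 0.01 = $82.45
Union dues: $325.60
Wage garnishment: $8245.45 × 0.0459 = $378.47
Total deductions = $94.96 + $322.40 + $1565.62 + $82.45 + $325.60 + $378.47 = $2769.50
Net pay = $8245.45 − $2769.50 = $5475.95

$5475.95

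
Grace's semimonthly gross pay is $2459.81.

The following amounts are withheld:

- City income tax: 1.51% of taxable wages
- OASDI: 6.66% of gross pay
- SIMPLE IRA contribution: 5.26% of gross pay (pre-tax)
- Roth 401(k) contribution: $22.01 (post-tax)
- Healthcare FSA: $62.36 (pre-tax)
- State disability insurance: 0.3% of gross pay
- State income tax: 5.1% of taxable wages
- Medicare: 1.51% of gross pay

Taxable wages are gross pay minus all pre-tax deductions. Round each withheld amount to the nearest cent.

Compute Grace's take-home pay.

SIMPLE IRA contribution: $2459.81 × 0.0526 = $129.39
Healthcare FSA: $62.36
Pre-tax total = $129.39 + $62.36 = $191.75
Taxable wages = $2459.81 − $191.75 = $2268.06
State income tax: $2268.06 × 0.051 = $115.67
City income tax: $2268.06 × 0.0151 = $34.25
Medicare: $2459.81 × 0.0151 = $37.14
State disability insurance: $2459.81 × 0.003 = $7.38
OASDI: $2459.81 × 0.0666 = $163.82
Roth 401(k) contribution: $22.01
Total deductions = $129.39 + $62.36 + $115.67 + $34.25 + $37.14 + $7.38 + $163.82 + $22.01 = $572.02
Net pay = $2459.81 − $572.02 = $1887.79

$1887.79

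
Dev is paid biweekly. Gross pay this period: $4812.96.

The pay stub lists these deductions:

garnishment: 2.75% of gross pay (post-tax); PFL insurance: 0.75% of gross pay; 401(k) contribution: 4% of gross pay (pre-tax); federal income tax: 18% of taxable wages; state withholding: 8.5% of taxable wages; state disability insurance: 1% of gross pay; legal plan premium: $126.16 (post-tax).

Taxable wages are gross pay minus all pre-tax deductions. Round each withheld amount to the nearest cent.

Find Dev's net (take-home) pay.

$3053.27

401(k) contribution: $4812.96 × 0.04 = $192.52
Taxable wages = $4812.96 − $192.52 = $4620.44
State withholding: $4620.44 × 0.085 = $392.74
Federal income tax: $4620.44 × 0.18 = $831.68
PFL insurance: $4812.96 × 0.0075 = $36.10
State disability insurance: $4812.96 × 0.01 = $48.13
Garnishment: $4812.96 × 0.0275 = $132.36
Legal plan premium: $126.16
Total deductions = $192.52 + $392.74 + $831.68 + $36.10 + $48.13 + $132.36 + $126.16 = $1759.69
Net pay = $4812.96 − $1759.69 = $3053.27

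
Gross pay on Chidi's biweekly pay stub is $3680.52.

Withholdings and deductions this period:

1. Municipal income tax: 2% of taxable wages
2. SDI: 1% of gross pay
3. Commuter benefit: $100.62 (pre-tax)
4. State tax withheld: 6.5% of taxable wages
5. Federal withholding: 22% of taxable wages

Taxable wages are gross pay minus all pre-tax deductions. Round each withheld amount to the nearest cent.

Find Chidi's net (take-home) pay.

Commuter benefit: $100.62
Taxable wages = $3680.52 − $100.62 = $3579.90
Federal withholding: $3579.90 × 0.22 = $787.58
Municipal income tax: $3579.90 × 0.02 = $71.60
State tax withheld: $3579.90 × 0.065 = $232.69
SDI: $3680.52 × 0.01 = $36.81
Total deductions = $100.62 + $787.58 + $71.60 + $232.69 + $36.81 = $1229.30
Net pay = $3680.52 − $1229.30 = $2451.22

$2451.22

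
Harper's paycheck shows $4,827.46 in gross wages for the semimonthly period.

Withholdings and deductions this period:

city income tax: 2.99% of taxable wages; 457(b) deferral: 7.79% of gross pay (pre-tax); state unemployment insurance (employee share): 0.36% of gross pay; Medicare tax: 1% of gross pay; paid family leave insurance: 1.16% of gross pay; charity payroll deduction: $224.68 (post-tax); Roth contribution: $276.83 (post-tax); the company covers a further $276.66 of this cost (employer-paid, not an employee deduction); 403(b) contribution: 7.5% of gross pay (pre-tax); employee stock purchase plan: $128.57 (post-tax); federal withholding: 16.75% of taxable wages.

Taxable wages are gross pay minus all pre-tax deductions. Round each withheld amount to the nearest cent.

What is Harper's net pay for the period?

$2,530.38

403(b) contribution: $4,827.46 × 0.075 = $362.06
457(b) deferral: $4,827.46 × 0.0779 = $376.06
Pre-tax total = $362.06 + $376.06 = $738.12
Taxable wages = $4,827.46 − $738.12 = $4,089.34
Federal withholding: $4,089.34 × 0.1675 = $684.96
City income tax: $4,089.34 × 0.0299 = $122.27
State unemployment insurance (employee share): $4,827.46 × 0.0036 = $17.38
Medicare tax: $4,827.46 × 0.01 = $48.27
Paid family leave insurance: $4,827.46 × 0.0116 = $56.00
Roth contribution: $276.83
Employee stock purchase plan: $128.57
Charity payroll deduction: $224.68
(Employer's $276.66 toward Roth contribution is not withheld from the employee.)
Total deductions = $362.06 + $376.06 + $684.96 + $122.27 + $17.38 + $48.27 + $56.00 + $276.83 + $128.57 + $224.68 = $2,297.08
Net pay = $4,827.46 − $2,297.08 = $2,530.38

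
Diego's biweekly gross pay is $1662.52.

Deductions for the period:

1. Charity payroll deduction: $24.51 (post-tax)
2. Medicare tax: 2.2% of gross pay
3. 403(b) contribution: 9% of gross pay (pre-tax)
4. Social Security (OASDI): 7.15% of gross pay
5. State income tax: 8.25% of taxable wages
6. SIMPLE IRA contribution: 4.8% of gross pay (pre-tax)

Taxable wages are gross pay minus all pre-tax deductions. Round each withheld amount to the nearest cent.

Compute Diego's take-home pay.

$1134.90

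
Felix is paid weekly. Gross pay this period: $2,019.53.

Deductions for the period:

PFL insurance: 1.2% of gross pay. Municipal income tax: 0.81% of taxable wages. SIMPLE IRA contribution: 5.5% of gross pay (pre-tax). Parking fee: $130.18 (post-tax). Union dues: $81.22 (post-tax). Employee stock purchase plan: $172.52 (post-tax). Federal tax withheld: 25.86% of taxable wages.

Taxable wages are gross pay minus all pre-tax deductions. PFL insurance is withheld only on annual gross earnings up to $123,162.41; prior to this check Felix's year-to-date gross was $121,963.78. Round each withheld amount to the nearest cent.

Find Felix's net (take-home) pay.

SIMPLE IRA contribution: $2,019.53 × 0.055 = $111.07
Taxable wages = $2,019.53 − $111.07 = $1,908.46
Federal tax withheld: $1,908.46 × 0.2586 = $493.53
Municipal income tax: $1,908.46 × 0.0081 = $15.46
PFL insurance: only $123,162.41 − $121,963.78 = $1,198.63 of this check is subject → $1,198.63 × 0.012 = $14.38
Parking fee: $130.18
Union dues: $81.22
Employee stock purchase plan: $172.52
Total deductions = $111.07 + $493.53 + $15.46 + $14.38 + $130.18 + $81.22 + $172.52 = $1,018.36
Net pay = $2,019.53 − $1,018.36 = $1,001.17

$1,001.17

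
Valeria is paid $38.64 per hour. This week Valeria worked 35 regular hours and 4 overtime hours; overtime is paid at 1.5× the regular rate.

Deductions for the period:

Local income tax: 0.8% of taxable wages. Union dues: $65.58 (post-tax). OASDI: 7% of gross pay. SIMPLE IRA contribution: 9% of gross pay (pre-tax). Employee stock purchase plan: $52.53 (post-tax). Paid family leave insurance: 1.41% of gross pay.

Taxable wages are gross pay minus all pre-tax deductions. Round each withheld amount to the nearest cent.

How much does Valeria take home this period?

Regular pay: 35 × $38.64 = $1,352.40
Overtime pay: 4 × $38.64 × 1.5 = $231.84
Gross pay = $1,352.40 + $231.84 = $1,584.24
SIMPLE IRA contribution: $1,584.24 × 0.09 = $142.58
Taxable wages = $1,584.24 − $142.58 = $1,441.66
Local income tax: $1,441.66 × 0.008 = $11.53
Paid family leave insurance: $1,584.24 × 0.0141 = $22.34
OASDI: $1,584.24 × 0.07 = $110.90
Union dues: $65.58
Employee stock purchase plan: $52.53
Total deductions = $142.58 + $11.53 + $22.34 + $110.90 + $65.58 + $52.53 = $405.46
Net pay = $1,584.24 − $405.46 = $1,178.78

$1,178.78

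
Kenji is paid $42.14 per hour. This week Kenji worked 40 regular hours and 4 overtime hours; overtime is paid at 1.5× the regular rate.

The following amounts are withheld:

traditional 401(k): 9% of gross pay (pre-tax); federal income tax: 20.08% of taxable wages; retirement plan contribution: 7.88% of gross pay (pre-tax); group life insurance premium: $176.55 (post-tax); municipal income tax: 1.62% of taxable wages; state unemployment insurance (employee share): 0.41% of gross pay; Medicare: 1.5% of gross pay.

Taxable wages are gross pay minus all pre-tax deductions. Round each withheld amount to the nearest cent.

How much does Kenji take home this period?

$1048.02

Regular pay: 40 × $42.14 = $1685.60
Overtime pay: 4 × $42.14 × 1.5 = $252.84
Gross pay = $1685.60 + $252.84 = $1938.44
Retirement plan contribution: $1938.44 × 0.0788 = $152.75
Traditional 401(k): $1938.44 × 0.09 = $174.46
Pre-tax total = $152.75 + $174.46 = $327.21
Taxable wages = $1938.44 − $327.21 = $1611.23
Municipal income tax: $1611.23 × 0.0162 = $26.10
Federal income tax: $1611.23 × 0.2008 = $323.53
State unemployment insurance (employee share): $1938.44 × 0.0041 = $7.95
Medicare: $1938.44 × 0.015 = $29.08
Group life insurance premium: $176.55
Total deductions = $152.75 + $174.46 + $26.10 + $323.53 + $7.95 + $29.08 + $176.55 = $890.42
Net pay = $1938.44 − $890.42 = $1048.02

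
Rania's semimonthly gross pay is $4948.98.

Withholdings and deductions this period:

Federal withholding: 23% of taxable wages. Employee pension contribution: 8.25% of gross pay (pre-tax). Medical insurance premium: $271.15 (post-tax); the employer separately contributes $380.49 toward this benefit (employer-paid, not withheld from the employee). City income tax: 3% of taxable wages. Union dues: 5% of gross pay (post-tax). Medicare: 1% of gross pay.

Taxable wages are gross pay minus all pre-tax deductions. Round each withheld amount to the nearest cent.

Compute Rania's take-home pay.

$2792.02

Employee pension contribution: $4948.98 × 0.0825 = $408.29
Taxable wages = $4948.98 − $408.29 = $4540.69
Federal withholding: $4540.69 × 0.23 = $1044.36
City income tax: $4540.69 × 0.03 = $136.22
Medicare: $4948.98 × 0.01 = $49.49
Union dues: $4948.98 × 0.05 = $247.45
Medical insurance premium: $271.15
(Employer's $380.49 toward medical insurance premium is not withheld from the employee.)
Total deductions = $408.29 + $1044.36 + $136.22 + $49.49 + $247.45 + $271.15 = $2156.96
Net pay = $4948.98 − $2156.96 = $2792.02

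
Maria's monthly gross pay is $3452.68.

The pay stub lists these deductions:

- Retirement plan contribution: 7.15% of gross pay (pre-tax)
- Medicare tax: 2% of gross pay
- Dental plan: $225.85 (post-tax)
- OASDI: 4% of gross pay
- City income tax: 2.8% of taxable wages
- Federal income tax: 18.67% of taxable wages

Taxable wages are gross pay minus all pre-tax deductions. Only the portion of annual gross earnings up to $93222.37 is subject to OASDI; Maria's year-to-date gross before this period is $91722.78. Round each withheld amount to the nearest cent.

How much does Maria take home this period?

Retirement plan contribution: $3452.68 × 0.0715 = $246.87
Taxable wages = $3452.68 − $246.87 = $3205.81
City income tax: $3205.81 × 0.028 = $89.76
Federal income tax: $3205.81 × 0.1867 = $598.52
OASDI: only $93222.37 − $91722.78 = $1499.59 of this check is subject → $1499.59 × 0.04 = $59.98
Medicare tax: $3452.68 × 0.02 = $69.05
Dental plan: $225.85
Total deductions = $246.87 + $89.76 + $598.52 + $59.98 + $69.05 + $225.85 = $1290.03
Net pay = $3452.68 − $1290.03 = $2162.65

$2162.65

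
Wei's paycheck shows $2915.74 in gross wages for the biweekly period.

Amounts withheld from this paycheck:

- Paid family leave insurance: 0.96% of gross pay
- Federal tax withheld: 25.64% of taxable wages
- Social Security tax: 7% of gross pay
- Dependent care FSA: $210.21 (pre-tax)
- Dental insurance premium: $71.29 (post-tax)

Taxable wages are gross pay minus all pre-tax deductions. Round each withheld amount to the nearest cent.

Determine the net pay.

$1708.45

Dependent care FSA: $210.21
Taxable wages = $2915.74 − $210.21 = $2705.53
Federal tax withheld: $2705.53 × 0.2564 = $693.70
Paid family leave insurance: $2915.74 × 0.0096 = $27.99
Social Security tax: $2915.74 × 0.07 = $204.10
Dental insurance premium: $71.29
Total deductions = $210.21 + $693.70 + $27.99 + $204.10 + $71.29 = $1207.29
Net pay = $2915.74 − $1207.29 = $1708.45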